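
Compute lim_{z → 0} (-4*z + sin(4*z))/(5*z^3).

Direct substitution gives 0/0.
Apply L'Hôpital: lim (4*cos(4*z) - 4)/(15*z^2), still 0/0.
Apply L'Hôpital: lim (-16*sin(4*z))/(30*z), still 0/0.
After 3 applications of L'Hôpital's rule the quotient is (-64*cos(4*z))/(30); substituting z = 0 gives -32/15.

-32/15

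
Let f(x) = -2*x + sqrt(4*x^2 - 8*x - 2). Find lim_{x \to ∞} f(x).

An ∞ − ∞ form. Rationalising with the conjugate, the difference becomes (-8x - 2) / (√(4*x^2 - 8*x - 2) + 2x).
For large x the denominator behaves like 2·2x, so the quotient tends to -8/4 = -2.

-2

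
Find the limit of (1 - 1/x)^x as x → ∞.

e^(-1)

Let L be the limit and take ln: ln L = lim (x)·ln(1 - 1/x) = lim (x)·(-1/x + O(1/x²)) = -1.
Hence L = e^(-1).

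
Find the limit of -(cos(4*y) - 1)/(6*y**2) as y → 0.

4/3

Direct substitution gives 0/0.
Apply L'Hôpital: lim (-4*sin(4*y))/(-12*y), still 0/0.
After 2 applications of L'Hôpital's rule the quotient is (-16*cos(4*y))/(-12); substituting y = 0 gives 4/3.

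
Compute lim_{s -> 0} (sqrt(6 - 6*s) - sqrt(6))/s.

-√(6)/2

A 0/0 form; rationalise with √(6 - 6s) + √6. This collapses the numerator to -6s, leaving -6/(√(6 - 6s) + √6) → -6/(2√6) = -√(6)/2.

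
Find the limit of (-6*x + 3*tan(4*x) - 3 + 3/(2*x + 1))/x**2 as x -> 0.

Substitution gives 0/0; apply L'Hôpital's rule 2 times.
After differentiating numerator and denominator 2 times the quotient is (96*tan(4*x)/cos(4*x)^2 + 24/(2*x + 1)^3)/(2); at x = 0 this is 12.

12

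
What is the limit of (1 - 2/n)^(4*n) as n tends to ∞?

e^(-8)

The base → 1 and the exponent → ∞: a 1^∞ form.
Take logarithms: (4n)·ln(1 - 2/n). Since ln(1+u) ~ u for small u, this behaves like (4n)·(-2/n) → -8.
So the limit is e^(-8).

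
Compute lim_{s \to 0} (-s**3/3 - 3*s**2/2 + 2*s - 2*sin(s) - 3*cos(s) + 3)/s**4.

Substitution gives 0/0 (the numerator vanishes to order 4).
Expand each term to order s^4: the coefficient of s^4 in -2·sin(s) is 0 and in -3·cos(s) is -1/8.
Lower-order terms cancel with the polynomial part, so the numerator is (-1/8)·s^4 + o(s^4), and the limit is (-1/8)/(1) = -1/8.

-1/8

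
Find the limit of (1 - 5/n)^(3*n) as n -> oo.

e^(-15)

The base → 1 and the exponent → ∞: a 1^∞ form.
Take logarithms: (3n)·ln(1 - 5/n). Since ln(1+u) ~ u for small u, this behaves like (3n)·(-5/n) → -15.
So the limit is e^(-15).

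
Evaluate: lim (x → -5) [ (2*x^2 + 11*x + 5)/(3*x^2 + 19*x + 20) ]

At x = -5 both the top and bottom vanish — a removable singularity. Factoring out (x + 5) from each leaves (2*x + 1)/(3*x + 4), which at x = -5 equals 9/11.

9/11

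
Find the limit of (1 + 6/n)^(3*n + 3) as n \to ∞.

Write it as [(1 + 6/n)^n]^(3) · (1 + 6/n)^(3). The bracketed term tends to e^(6) and the second factor to 1, so the limit is e^(18).

e^(18)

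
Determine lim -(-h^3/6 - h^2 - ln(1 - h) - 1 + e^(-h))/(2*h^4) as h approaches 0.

-7/48

Substitution gives 0/0; apply L'Hôpital's rule 4 times.
After differentiating numerator and denominator 4 times the quotient is (e^(-h) + 6/(h - 1)^4)/(-48); at h = 0 this is -7/48.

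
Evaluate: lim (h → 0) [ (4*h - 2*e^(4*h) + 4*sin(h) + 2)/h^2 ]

-16

Substitution gives 0/0 (the numerator vanishes to order 2).
Expand each term to order h^2: the coefficient of h^2 in 4·sin(h) is 0 and in -2·e^(4h) is -16.
Lower-order terms cancel with the polynomial part, so the numerator is (-16)·h^2 + o(h^2), and the limit is (-16)/(1) = -16.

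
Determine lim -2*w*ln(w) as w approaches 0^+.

This is a 0·(−∞) form. Rewrite as -2·ln(w) / w^(−1) and apply L'Hôpital:
the derivative quotient is -2·(1/w) / (−1·w^(−2)) = (2/1)·w^1 → 0.

0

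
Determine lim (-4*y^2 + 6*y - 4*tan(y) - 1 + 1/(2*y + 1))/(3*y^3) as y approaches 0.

Substitution gives 0/0 (the numerator vanishes to order 3).
Expand each term to order y^3: the coefficient of y^3 in 1/(1 + 2y) is -8 and in -4·tan(y) is -4/3.
Lower-order terms cancel with the polynomial part, so the numerator is (-28/3)·y^3 + o(y^3), and the limit is (-28/3)/(3) = -28/9.

-28/9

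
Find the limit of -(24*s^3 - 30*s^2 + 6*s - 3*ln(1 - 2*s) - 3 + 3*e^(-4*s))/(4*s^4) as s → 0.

-11

Substitution gives 0/0 (the numerator vanishes to order 4).
Expand each term to order s^4: the coefficient of s^4 in 3·e^(-4s) is 32 and in -3·ln(1 - 2s) is 12.
Lower-order terms cancel with the polynomial part, so the numerator is (44)·s^4 + o(s^4), and the limit is (44)/(-4) = -11.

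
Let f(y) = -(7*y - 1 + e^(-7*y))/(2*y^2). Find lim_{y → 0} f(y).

-49/4

Direct substitution gives 0/0.
Apply L'Hôpital: lim (7 - 7*e^(-7*y))/(-4*y), still 0/0.
After 2 applications of L'Hôpital's rule the quotient is (49*e^(-7*y))/(-4); substituting y = 0 gives -49/4.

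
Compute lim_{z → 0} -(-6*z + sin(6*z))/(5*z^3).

36/5

Direct substitution gives 0/0.
Apply L'Hôpital: lim (6*cos(6*z) - 6)/(-15*z^2), still 0/0.
Apply L'Hôpital: lim (-36*sin(6*z))/(-30*z), still 0/0.
After 3 applications of L'Hôpital's rule the quotient is (-216*cos(6*z))/(-30); substituting z = 0 gives 36/5.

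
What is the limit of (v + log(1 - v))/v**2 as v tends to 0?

-1/2

Direct substitution gives 0/0.
Apply L'Hôpital: lim (1 - 1/(1 - v))/(2*v), still 0/0.
After 2 applications of L'Hôpital's rule the quotient is (-1/(1 - v)^2)/(2); substituting v = 0 gives -1/2.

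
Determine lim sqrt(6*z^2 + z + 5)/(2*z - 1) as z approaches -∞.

-√(6)/2

For large |z|, √(6*z^2 + z + 5) ≈ √6·|z| and the denominator ≈ 2z.
Since z → −∞, |z| = −z, giving −√6/(2) = -√(6)/2.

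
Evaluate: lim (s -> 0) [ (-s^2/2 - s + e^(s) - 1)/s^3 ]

1/6

Direct substitution gives 0/0.
Apply L'Hôpital: lim (-s + e^(s) - 1)/(3*s^2), still 0/0.
Apply L'Hôpital: lim (e^(s) - 1)/(6*s), still 0/0.
After 3 applications of L'Hôpital's rule the quotient is (e^(s))/(6); substituting s = 0 gives 1/6.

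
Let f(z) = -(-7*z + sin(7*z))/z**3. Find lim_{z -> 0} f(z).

343/6

Direct substitution gives 0/0.
Apply L'Hôpital: lim (7*cos(7*z) - 7)/(-3*z^2), still 0/0.
Apply L'Hôpital: lim (-49*sin(7*z))/(-6*z), still 0/0.
After 3 applications of L'Hôpital's rule the quotient is (-343*cos(7*z))/(-6); substituting z = 0 gives 343/6.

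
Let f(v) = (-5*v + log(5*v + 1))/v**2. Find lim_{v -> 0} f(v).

Direct substitution gives 0/0.
Apply L'Hôpital: lim (-5 + 5/(5*v + 1))/(2*v), still 0/0.
After 2 applications of L'Hôpital's rule the quotient is (-25/(5*v + 1)^2)/(2); substituting v = 0 gives -25/2.

-25/2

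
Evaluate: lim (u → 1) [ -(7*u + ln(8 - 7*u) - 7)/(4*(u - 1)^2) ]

Direct substitution gives 0/0.
Apply L'Hôpital: lim (7 - 7/(8 - 7*u))/(8 - 8*u), still 0/0.
After 2 applications of L'Hôpital's rule the quotient is (-49/(8 - 7*u)^2)/(-8); substituting u = 1 gives 49/8.

49/8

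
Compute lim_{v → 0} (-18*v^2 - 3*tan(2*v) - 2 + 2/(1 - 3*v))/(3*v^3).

46/3

Substitution gives 0/0 (the numerator vanishes to order 3).
Expand each term to order v^3: the coefficient of v^3 in -3·tan(2v) is -8 and in 2·1/(1 - 3v) is 54.
Lower-order terms cancel with the polynomial part, so the numerator is (46)·v^3 + o(v^3), and the limit is (46)/(3) = 46/3.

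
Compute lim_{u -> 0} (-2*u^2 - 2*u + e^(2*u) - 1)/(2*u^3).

Direct substitution gives 0/0.
Apply L'Hôpital: lim (-4*u + 2*e^(2*u) - 2)/(6*u^2), still 0/0.
Apply L'Hôpital: lim (4*e^(2*u) - 4)/(12*u), still 0/0.
After 3 applications of L'Hôpital's rule the quotient is (8*e^(2*u))/(12); substituting u = 0 gives 2/3.

2/3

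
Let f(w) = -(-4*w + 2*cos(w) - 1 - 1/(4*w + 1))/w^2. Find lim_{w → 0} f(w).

Substitution gives 0/0; apply L'Hôpital's rule 2 times.
After differentiating numerator and denominator 2 times the quotient is (-2*cos(w) - 32/(4*w + 1)^3)/(-2); at w = 0 this is 17.

17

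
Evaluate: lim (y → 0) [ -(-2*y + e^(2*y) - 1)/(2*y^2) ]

-1

Direct substitution gives 0/0.
Apply L'Hôpital: lim (2*e^(2*y) - 2)/(-4*y), still 0/0.
After 2 applications of L'Hôpital's rule the quotient is (4*e^(2*y))/(-4); substituting y = 0 gives -1.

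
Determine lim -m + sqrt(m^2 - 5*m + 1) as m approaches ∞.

-5/2

This has the form ∞ − ∞. Multiply and divide by the conjugate √(m^2 - 5*m + 1) + m.
That gives (-5m + 1) / (√(m^2 - 5*m + 1) + m).
Divide numerator and denominator by m: the limit is -5/(2·1) = -5/2.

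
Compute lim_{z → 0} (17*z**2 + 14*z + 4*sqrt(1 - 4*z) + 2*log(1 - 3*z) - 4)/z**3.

-34

Substitution gives 0/0 (the numerator vanishes to order 3).
Expand each term to order z^3: the coefficient of z^3 in 2·ln(1 - 3z) is -18 and in 4·√(1 - 4z) is -16.
Lower-order terms cancel with the polynomial part, so the numerator is (-34)·z^3 + o(z^3), and the limit is (-34)/(1) = -34.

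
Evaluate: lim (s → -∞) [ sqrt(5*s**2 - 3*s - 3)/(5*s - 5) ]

For large |s|, √(5*s^2 - 3*s - 3) ≈ √5·|s| and the denominator ≈ 5s.
Since s → −∞, |s| = −s, giving −√5/(5) = -√(5)/5.

-√(5)/5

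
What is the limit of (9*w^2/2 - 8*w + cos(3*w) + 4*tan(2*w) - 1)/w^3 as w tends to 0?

32/3

Substitution gives 0/0 (the numerator vanishes to order 3).
Expand each term to order w^3: the coefficient of w^3 in cos(3w) is 0 and in 4·tan(2w) is 32/3.
Lower-order terms cancel with the polynomial part, so the numerator is (32/3)·w^3 + o(w^3), and the limit is (32/3)/(1) = 32/3.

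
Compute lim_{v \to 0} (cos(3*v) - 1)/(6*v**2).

-3/4

Direct substitution gives 0/0.
Apply L'Hôpital: lim (-3*sin(3*v))/(12*v), still 0/0.
After 2 applications of L'Hôpital's rule the quotient is (-9*cos(3*v))/(12); substituting v = 0 gives -3/4.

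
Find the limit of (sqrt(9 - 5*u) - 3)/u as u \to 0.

-5/6

A 0/0 form; rationalise with √(9 - 5u) + √9. This collapses the numerator to -5u, leaving -5/(√(9 - 5u) + √9) → -5/(2√9) = -5/6.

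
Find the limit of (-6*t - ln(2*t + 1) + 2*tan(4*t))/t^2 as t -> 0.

Substitution gives 0/0; apply L'Hôpital's rule 2 times.
After differentiating numerator and denominator 2 times the quotient is (64*tan(4*t)/cos(4*t)^2 + 4/(2*t + 1)^2)/(2); at t = 0 this is 2.

2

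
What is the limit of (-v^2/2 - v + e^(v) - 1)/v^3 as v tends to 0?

Direct substitution gives 0/0.
Apply L'Hôpital: lim (-v + e^(v) - 1)/(3*v^2), still 0/0.
Apply L'Hôpital: lim (e^(v) - 1)/(6*v), still 0/0.
After 3 applications of L'Hôpital's rule the quotient is (e^(v))/(6); substituting v = 0 gives 1/6.

1/6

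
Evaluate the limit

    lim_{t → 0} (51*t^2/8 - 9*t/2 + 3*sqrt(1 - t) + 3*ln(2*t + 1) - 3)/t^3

125/16

Substitution gives 0/0 (the numerator vanishes to order 3).
Expand each term to order t^3: the coefficient of t^3 in 3·ln(1 + 2t) is 8 and in 3·√(1 - t) is -3/16.
Lower-order terms cancel with the polynomial part, so the numerator is (125/16)·t^3 + o(t^3), and the limit is (125/16)/(1) = 125/16.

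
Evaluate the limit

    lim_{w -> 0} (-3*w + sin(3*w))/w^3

Direct substitution gives 0/0.
Apply L'Hôpital: lim (3*cos(3*w) - 3)/(3*w^2), still 0/0.
Apply L'Hôpital: lim (-9*sin(3*w))/(6*w), still 0/0.
After 3 applications of L'Hôpital's rule the quotient is (-27*cos(3*w))/(6); substituting w = 0 gives -9/2.

-9/2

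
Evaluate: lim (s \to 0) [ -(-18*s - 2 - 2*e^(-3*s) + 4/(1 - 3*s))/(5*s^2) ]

-27/5

Substitution gives 0/0 (the numerator vanishes to order 2).
Expand each term to order s^2: the coefficient of s^2 in 4·1/(1 - 3s) is 36 and in -2·e^(-3s) is -9.
Lower-order terms cancel with the polynomial part, so the numerator is (27)·s^2 + o(s^2), and the limit is (27)/(-5) = -27/5.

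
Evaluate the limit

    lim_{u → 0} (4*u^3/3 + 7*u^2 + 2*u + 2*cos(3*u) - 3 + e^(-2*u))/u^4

89/12

Substitution gives 0/0 (the numerator vanishes to order 4).
Expand each term to order u^4: the coefficient of u^4 in 2·cos(3u) is 27/4 and in e^(-2u) is 2/3.
Lower-order terms cancel with the polynomial part, so the numerator is (89/12)·u^4 + o(u^4), and the limit is (89/12)/(1) = 89/12.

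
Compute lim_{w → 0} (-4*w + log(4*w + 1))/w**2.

Direct substitution gives 0/0.
Apply L'Hôpital: lim (-4 + 4/(4*w + 1))/(2*w), still 0/0.
After 2 applications of L'Hôpital's rule the quotient is (-16/(4*w + 1)^2)/(2); substituting w = 0 gives -8.

-8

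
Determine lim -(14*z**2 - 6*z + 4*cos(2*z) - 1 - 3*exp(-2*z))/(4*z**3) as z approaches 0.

Substitution gives 0/0 (the numerator vanishes to order 3).
Expand each term to order z^3: the coefficient of z^3 in -3·e^(-2z) is 4 and in 4·cos(2z) is 0.
Lower-order terms cancel with the polynomial part, so the numerator is (4)·z^3 + o(z^3), and the limit is (4)/(-4) = -1.

-1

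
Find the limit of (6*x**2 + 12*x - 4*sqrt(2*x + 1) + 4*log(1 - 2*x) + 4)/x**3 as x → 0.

-38/3

Substitution gives 0/0; apply L'Hôpital's rule 3 times.
After differentiating numerator and denominator 3 times the quotient is (-12/(2*x + 1)^(5/2) + 64/(2*x - 1)^3)/(6); at x = 0 this is -38/3.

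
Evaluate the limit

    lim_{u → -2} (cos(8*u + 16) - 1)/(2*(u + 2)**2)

Direct substitution gives 0/0.
Apply L'Hôpital: lim (-8*sin(8*u + 16))/(4*u + 8), still 0/0.
After 2 applications of L'Hôpital's rule the quotient is (-64*cos(8*u + 16))/(4); substituting u = -2 gives -16.

-16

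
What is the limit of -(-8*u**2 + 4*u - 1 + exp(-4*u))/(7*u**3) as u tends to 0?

Direct substitution gives 0/0.
Apply L'Hôpital: lim (-16*u + 4 - 4*e^(-4*u))/(-21*u^2), still 0/0.
Apply L'Hôpital: lim (-16 + 16*e^(-4*u))/(-42*u), still 0/0.
After 3 applications of L'Hôpital's rule the quotient is (-64*e^(-4*u))/(-42); substituting u = 0 gives 32/21.

32/21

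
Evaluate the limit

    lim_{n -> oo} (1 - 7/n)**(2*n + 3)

The base → 1 and the exponent → ∞: a 1^∞ form.
Take logarithms: (2n + 3)·ln(1 - 7/n). Since ln(1+u) ~ u for small u, this behaves like (2n)·(-7/n) → -14.
So the limit is e^(-14).

e^(-14)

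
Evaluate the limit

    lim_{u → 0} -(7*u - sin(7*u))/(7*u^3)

-49/6

Direct substitution gives 0/0.
Apply L'Hôpital: lim (7 - 7*cos(7*u))/(-21*u^2), still 0/0.
Apply L'Hôpital: lim (49*sin(7*u))/(-42*u), still 0/0.
After 3 applications of L'Hôpital's rule the quotient is (343*cos(7*u))/(-42); substituting u = 0 gives -49/6.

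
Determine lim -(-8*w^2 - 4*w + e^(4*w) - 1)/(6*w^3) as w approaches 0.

Direct substitution gives 0/0.
Apply L'Hôpital: lim (-16*w + 4*e^(4*w) - 4)/(-18*w^2), still 0/0.
Apply L'Hôpital: lim (16*e^(4*w) - 16)/(-36*w), still 0/0.
After 3 applications of L'Hôpital's rule the quotient is (64*e^(4*w))/(-36); substituting w = 0 gives -16/9.

-16/9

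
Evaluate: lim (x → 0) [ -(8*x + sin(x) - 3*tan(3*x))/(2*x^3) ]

Substitution gives 0/0 (the numerator vanishes to order 3).
Expand each term to order x^3: the coefficient of x^3 in sin(x) is -1/6 and in -3·tan(3x) is -27.
Lower-order terms cancel with the polynomial part, so the numerator is (-163/6)·x^3 + o(x^3), and the limit is (-163/6)/(-2) = 163/12.

163/12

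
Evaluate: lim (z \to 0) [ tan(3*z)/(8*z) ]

3/8

Substitution gives 0/0.
Since tan(u)/u → 1 as u → 0, tan(3z)/(3z) → 1 and the limit is 3/8.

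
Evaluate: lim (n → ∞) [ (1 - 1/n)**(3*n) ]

e^(-3)

Write it as [(1 - 1/n)^n]^(3) · (1 - 1/n)^(0). The bracketed term tends to e^(-1) and the second factor to 1, so the limit is e^(-3).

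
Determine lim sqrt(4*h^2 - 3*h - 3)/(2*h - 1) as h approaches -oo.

-1

For large |h|, √(4*h^2 - 3*h - 3) ≈ √4·|h| and the denominator ≈ 2h.
Since h → −∞, |h| = −h, giving −√4/(2) = -1.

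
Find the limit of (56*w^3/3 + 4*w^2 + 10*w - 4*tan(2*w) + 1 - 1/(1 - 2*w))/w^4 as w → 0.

Substitution gives 0/0 (the numerator vanishes to order 4).
Expand each term to order w^4: the coefficient of w^4 in −1/(1 - 2w) is -16 and in -4·tan(2w) is 0.
Lower-order terms cancel with the polynomial part, so the numerator is (-16)·w^4 + o(w^4), and the limit is (-16)/(1) = -16.

-16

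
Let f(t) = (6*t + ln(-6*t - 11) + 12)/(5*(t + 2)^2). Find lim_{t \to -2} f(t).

Direct substitution gives 0/0.
Apply L'Hôpital: lim (6 - 6/(-6*t - 11))/(10*t + 20), still 0/0.
After 2 applications of L'Hôpital's rule the quotient is (-36/(-6*t - 11)^2)/(10); substituting t = -2 gives -18/5.

-18/5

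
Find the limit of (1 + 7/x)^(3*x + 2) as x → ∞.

Let L be the limit and take ln: ln L = lim (3x + 2)·ln(1 + 7/x) = lim (3x + 2)·(7/x + O(1/x²)) = 21.
Hence L = e^(21).

e^(21)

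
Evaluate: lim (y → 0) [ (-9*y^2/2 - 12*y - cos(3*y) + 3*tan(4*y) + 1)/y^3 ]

64

Substitution gives 0/0 (the numerator vanishes to order 3).
Expand each term to order y^3: the coefficient of y^3 in 3·tan(4y) is 64 and in −cos(3y) is 0.
Lower-order terms cancel with the polynomial part, so the numerator is (64)·y^3 + o(y^3), and the limit is (64)/(1) = 64.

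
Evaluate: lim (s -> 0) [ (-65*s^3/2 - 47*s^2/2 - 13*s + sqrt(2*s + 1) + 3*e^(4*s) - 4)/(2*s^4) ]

Substitution gives 0/0 (the numerator vanishes to order 4).
Expand each term to order s^4: the coefficient of s^4 in 3·e^(4s) is 32 and in √(1 + 2s) is -5/8.
Lower-order terms cancel with the polynomial part, so the numerator is (251/8)·s^4 + o(s^4), and the limit is (251/8)/(2) = 251/16.

251/16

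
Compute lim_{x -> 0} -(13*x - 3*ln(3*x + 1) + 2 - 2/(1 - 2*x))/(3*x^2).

Substitution gives 0/0 (the numerator vanishes to order 2).
Expand each term to order x^2: the coefficient of x^2 in -3·ln(1 + 3x) is 27/2 and in -2·1/(1 - 2x) is -8.
Lower-order terms cancel with the polynomial part, so the numerator is (11/2)·x^2 + o(x^2), and the limit is (11/2)/(-3) = -11/6.

-11/6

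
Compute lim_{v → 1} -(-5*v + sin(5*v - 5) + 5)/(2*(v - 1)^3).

Direct substitution gives 0/0.
Apply L'Hôpital: lim (5*cos(5*v - 5) - 5)/(-6*(v - 1)^2), still 0/0.
Apply L'Hôpital: lim (-25*sin(5*v - 5))/(12 - 12*v), still 0/0.
After 3 applications of L'Hôpital's rule the quotient is (-125*cos(5*v - 5))/(-12); substituting v = 1 gives 125/12.

125/12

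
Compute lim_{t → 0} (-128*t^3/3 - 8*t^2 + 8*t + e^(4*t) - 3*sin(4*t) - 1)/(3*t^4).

32/9

Substitution gives 0/0 (the numerator vanishes to order 4).
Expand each term to order t^4: the coefficient of t^4 in e^(4t) is 32/3 and in -3·sin(4t) is 0.
Lower-order terms cancel with the polynomial part, so the numerator is (32/3)·t^4 + o(t^4), and the limit is (32/3)/(3) = 32/9.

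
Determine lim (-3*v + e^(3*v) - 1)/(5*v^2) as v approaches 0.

9/10

Direct substitution gives 0/0.
Apply L'Hôpital: lim (3*e^(3*v) - 3)/(10*v), still 0/0.
After 2 applications of L'Hôpital's rule the quotient is (9*e^(3*v))/(10); substituting v = 0 gives 9/10.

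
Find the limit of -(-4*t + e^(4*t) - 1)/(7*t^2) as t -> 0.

-8/7

Direct substitution gives 0/0.
Apply L'Hôpital: lim (4*e^(4*t) - 4)/(-14*t), still 0/0.
After 2 applications of L'Hôpital's rule the quotient is (16*e^(4*t))/(-14); substituting t = 0 gives -8/7.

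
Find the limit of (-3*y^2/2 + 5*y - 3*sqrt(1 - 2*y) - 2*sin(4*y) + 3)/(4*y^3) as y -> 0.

137/24

Substitution gives 0/0 (the numerator vanishes to order 3).
Expand each term to order y^3: the coefficient of y^3 in -2·sin(4y) is 64/3 and in -3·√(1 - 2y) is 3/2.
Lower-order terms cancel with the polynomial part, so the numerator is (137/6)·y^3 + o(y^3), and the limit is (137/6)/(4) = 137/24.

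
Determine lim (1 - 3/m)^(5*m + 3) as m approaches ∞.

The base → 1 and the exponent → ∞: a 1^∞ form.
Take logarithms: (5m + 3)·ln(1 - 3/m). Since ln(1+u) ~ u for small u, this behaves like (5m)·(-3/m) → -15.
So the limit is e^(-15).

e^(-15)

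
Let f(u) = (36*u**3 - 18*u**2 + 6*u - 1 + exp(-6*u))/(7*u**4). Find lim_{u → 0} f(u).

54/7

Direct substitution gives 0/0.
Apply L'Hôpital: lim (108*u^2 - 36*u + 6 - 6*e^(-6*u))/(28*u^3), still 0/0.
Apply L'Hôpital: lim (216*u - 36 + 36*e^(-6*u))/(84*u^2), still 0/0.
Apply L'Hôpital: lim (216 - 216*e^(-6*u))/(168*u), still 0/0.
After 4 applications of L'Hôpital's rule the quotient is (1296*e^(-6*u))/(168); substituting u = 0 gives 54/7.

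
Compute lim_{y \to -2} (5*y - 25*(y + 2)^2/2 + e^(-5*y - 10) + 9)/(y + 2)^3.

Direct substitution gives 0/0.
Apply L'Hôpital: lim (-25*y - 5*e^(-5*y - 10) - 45)/(3*(y + 2)^2), still 0/0.
Apply L'Hôpital: lim (25*e^(-5*y - 10) - 25)/(6*y + 12), still 0/0.
After 3 applications of L'Hôpital's rule the quotient is (-125*e^(-5*y - 10))/(6); substituting y = -2 gives -125/6.

-125/6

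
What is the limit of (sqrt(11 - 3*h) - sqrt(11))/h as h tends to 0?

-3*√(11)/22

A 0/0 form; rationalise with √(11 - 3h) + √11. This collapses the numerator to -3h, leaving -3/(√(11 - 3h) + √11) → -3/(2√11) = -3*√(11)/22.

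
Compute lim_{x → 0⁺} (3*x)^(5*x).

Base → 0⁺ and exponent → 0⁺: a 0^0 form.
Take logs: 5x·ln(3x). This is 0·(−∞); rewriting as ln(3x)/(1/(5x)) and applying L'Hôpital gives 0.
Hence the limit is e^0 = 1.

1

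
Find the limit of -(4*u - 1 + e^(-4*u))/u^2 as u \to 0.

Direct substitution gives 0/0.
Apply L'Hôpital: lim (4 - 4*e^(-4*u))/(-2*u), still 0/0.
After 2 applications of L'Hôpital's rule the quotient is (16*e^(-4*u))/(-2); substituting u = 0 gives -8.

-8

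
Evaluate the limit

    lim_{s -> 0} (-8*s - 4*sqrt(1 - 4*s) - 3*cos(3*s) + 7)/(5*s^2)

43/10

Substitution gives 0/0; apply L'Hôpital's rule 2 times.
After differentiating numerator and denominator 2 times the quotient is (27*cos(3*s) + 16/(1 - 4*s)^(3/2))/(10); at s = 0 this is 43/10.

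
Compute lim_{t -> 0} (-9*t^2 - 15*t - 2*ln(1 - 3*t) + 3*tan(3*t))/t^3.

Substitution gives 0/0; apply L'Hôpital's rule 3 times.
After differentiating numerator and denominator 3 times the quotient is (486*tan(3*t)^2/cos(3*t)^2 + 162/cos(3*t)^2 - 108/(3*t - 1)^3)/(6); at t = 0 this is 45.

45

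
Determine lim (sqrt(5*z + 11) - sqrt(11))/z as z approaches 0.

A 0/0 form; rationalise with √(11 + 5z) + √11. This collapses the numerator to 5z, leaving 5/(√(11 + 5z) + √11) → 5/(2√11) = 5*√(11)/22.

5*√(11)/22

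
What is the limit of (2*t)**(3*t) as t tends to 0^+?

1

Base → 0⁺ and exponent → 0⁺: a 0^0 form.
Take logs: 3t·ln(2t). This is 0·(−∞); rewriting as ln(2t)/(1/(3t)) and applying L'Hôpital gives 0.
Hence the limit is e^0 = 1.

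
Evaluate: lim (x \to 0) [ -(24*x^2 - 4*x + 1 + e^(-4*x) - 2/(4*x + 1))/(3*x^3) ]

-352/9

Substitution gives 0/0 (the numerator vanishes to order 3).
Expand each term to order x^3: the coefficient of x^3 in -2·1/(1 + 4x) is 128 and in e^(-4x) is -32/3.
Lower-order terms cancel with the polynomial part, so the numerator is (352/3)·x^3 + o(x^3), and the limit is (352/3)/(-3) = -352/9.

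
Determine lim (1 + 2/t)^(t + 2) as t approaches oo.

e^(2)

Write it as [(1 + 2/t)^t]^(1) · (1 + 2/t)^(2). The bracketed term tends to e^(2) and the second factor to 1, so the limit is e^(2).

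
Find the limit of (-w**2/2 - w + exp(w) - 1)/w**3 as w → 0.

1/6

Direct substitution gives 0/0.
Apply L'Hôpital: lim (-w + e^(w) - 1)/(3*w^2), still 0/0.
Apply L'Hôpital: lim (e^(w) - 1)/(6*w), still 0/0.
After 3 applications of L'Hôpital's rule the quotient is (e^(w))/(6); substituting w = 0 gives 1/6.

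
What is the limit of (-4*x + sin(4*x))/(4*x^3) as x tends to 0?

-8/3

Direct substitution gives 0/0.
Apply L'Hôpital: lim (4*cos(4*x) - 4)/(12*x^2), still 0/0.
Apply L'Hôpital: lim (-16*sin(4*x))/(24*x), still 0/0.
After 3 applications of L'Hôpital's rule the quotient is (-64*cos(4*x))/(24); substituting x = 0 gives -8/3.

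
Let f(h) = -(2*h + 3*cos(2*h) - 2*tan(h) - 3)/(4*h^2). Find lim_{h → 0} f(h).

3/2

Substitution gives 0/0; apply L'Hôpital's rule 2 times.
After differentiating numerator and denominator 2 times the quotient is (-12*cos(2*h) - 4*tan(h)^3 - 4*tan(h))/(-8); at h = 0 this is 3/2.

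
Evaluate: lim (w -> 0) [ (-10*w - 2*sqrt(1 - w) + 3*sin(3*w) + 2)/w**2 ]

1/4

Substitution gives 0/0; apply L'Hôpital's rule 2 times.
After differentiating numerator and denominator 2 times the quotient is (-27*sin(3*w) + 1/(2*(1 - w)^(3/2)))/(2); at w = 0 this is 1/4.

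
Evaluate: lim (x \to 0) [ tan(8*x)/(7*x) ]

8/7

Substitution gives 0/0.
Since tan(u)/u → 1 as u → 0, tan(8x)/(8x) → 1 and the limit is 8/7.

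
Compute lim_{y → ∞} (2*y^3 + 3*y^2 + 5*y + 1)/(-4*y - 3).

The numerator has higher degree (3 > 1); the quotient behaves like (2/(-4))·y^2 for large |y|.
As y → +∞ this diverges to -∞.

-∞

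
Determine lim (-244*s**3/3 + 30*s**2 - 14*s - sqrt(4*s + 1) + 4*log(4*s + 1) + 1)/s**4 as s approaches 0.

Substitution gives 0/0 (the numerator vanishes to order 4).
Expand each term to order s^4: the coefficient of s^4 in 4·ln(1 + 4s) is -256 and in −√(1 + 4s) is 10.
Lower-order terms cancel with the polynomial part, so the numerator is (-246)·s^4 + o(s^4), and the limit is (-246)/(1) = -246.

-246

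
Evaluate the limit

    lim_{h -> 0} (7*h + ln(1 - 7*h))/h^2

-49/2

Direct substitution gives 0/0.
Apply L'Hôpital: lim (7 - 7/(1 - 7*h))/(2*h), still 0/0.
After 2 applications of L'Hôpital's rule the quotient is (-49/(1 - 7*h)^2)/(2); substituting h = 0 gives -49/2.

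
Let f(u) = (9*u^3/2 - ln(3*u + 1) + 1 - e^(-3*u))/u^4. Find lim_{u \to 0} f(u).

135/8

Substitution gives 0/0 (the numerator vanishes to order 4).
Expand each term to order u^4: the coefficient of u^4 in −e^(-3u) is -27/8 and in −ln(1 + 3u) is 81/4.
Lower-order terms cancel with the polynomial part, so the numerator is (135/8)·u^4 + o(u^4), and the limit is (135/8)/(1) = 135/8.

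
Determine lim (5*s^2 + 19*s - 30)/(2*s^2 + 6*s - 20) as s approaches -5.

31/14

At s = -5 both the top and bottom vanish — a removable singularity. Factoring out (s + 5) from each leaves (5*s - 6)/(2*s - 4), which at s = -5 equals 31/14.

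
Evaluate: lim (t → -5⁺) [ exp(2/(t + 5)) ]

As t → -5⁺, 2/(t + 5) → +∞, so e^(2/(t + 5)) → ∞.

∞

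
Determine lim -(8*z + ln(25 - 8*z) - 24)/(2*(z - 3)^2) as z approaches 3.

Direct substitution gives 0/0.
Apply L'Hôpital: lim (8 - 8/(25 - 8*z))/(12 - 4*z), still 0/0.
After 2 applications of L'Hôpital's rule the quotient is (-64/(25 - 8*z)^2)/(-4); substituting z = 3 gives 16.

16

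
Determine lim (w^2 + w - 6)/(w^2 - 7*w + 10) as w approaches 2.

Direct substitution gives 0/0, so factor. Both numerator and denominator have (w - 2) as a factor.
After cancelling, the expression reduces to (w + 3)/(w - 5).
Substituting w = 2 gives -5/3.

-5/3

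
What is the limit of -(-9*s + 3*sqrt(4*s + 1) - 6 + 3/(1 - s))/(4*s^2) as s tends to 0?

3/4

Substitution gives 0/0; apply L'Hôpital's rule 2 times.
After differentiating numerator and denominator 2 times the quotient is (-12/(4*s + 1)^(3/2) - 6/(s - 1)^3)/(-8); at s = 0 this is 3/4.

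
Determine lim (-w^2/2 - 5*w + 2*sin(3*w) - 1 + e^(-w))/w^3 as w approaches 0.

Substitution gives 0/0 (the numerator vanishes to order 3).
Expand each term to order w^3: the coefficient of w^3 in 2·sin(3w) is -9 and in e^(-w) is -1/6.
Lower-order terms cancel with the polynomial part, so the numerator is (-55/6)·w^3 + o(w^3), and the limit is (-55/6)/(1) = -55/6.

-55/6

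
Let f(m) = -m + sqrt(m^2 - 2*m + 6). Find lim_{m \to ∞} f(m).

-1

This has the form ∞ − ∞. Multiply and divide by the conjugate √(m^2 - 2*m + 6) + m.
That gives (-2m + 6) / (√(m^2 - 2*m + 6) + m).
Divide numerator and denominator by m: the limit is -2/(2·1) = -1.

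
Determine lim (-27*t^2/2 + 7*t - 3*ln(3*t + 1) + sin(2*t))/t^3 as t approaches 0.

-85/3

Substitution gives 0/0; apply L'Hôpital's rule 3 times.
After differentiating numerator and denominator 3 times the quotient is (-8*cos(2*t) - 162/(3*t + 1)^3)/(6); at t = 0 this is -85/3.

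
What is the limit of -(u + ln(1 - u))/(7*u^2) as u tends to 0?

1/14

Direct substitution gives 0/0.
Apply L'Hôpital: lim (1 - 1/(1 - u))/(-14*u), still 0/0.
After 2 applications of L'Hôpital's rule the quotient is (-1/(1 - u)^2)/(-14); substituting u = 0 gives 1/14.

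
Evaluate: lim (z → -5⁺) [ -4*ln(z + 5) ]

∞

As z → -5⁺, z + 5 → 0⁺ and ln(z + 5) → −∞.
Multiplying by -4 gives ∞.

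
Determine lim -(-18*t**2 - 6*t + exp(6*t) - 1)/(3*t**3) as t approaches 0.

-12

Direct substitution gives 0/0.
Apply L'Hôpital: lim (-36*t + 6*e^(6*t) - 6)/(-9*t^2), still 0/0.
Apply L'Hôpital: lim (36*e^(6*t) - 36)/(-18*t), still 0/0.
After 3 applications of L'Hôpital's rule the quotient is (216*e^(6*t))/(-18); substituting t = 0 gives -12.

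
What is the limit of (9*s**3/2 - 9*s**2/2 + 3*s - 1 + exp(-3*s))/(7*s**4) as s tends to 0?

27/56

Direct substitution gives 0/0.
Apply L'Hôpital: lim (27*s^2/2 - 9*s + 3 - 3*e^(-3*s))/(28*s^3), still 0/0.
Apply L'Hôpital: lim (27*s - 9 + 9*e^(-3*s))/(84*s^2), still 0/0.
Apply L'Hôpital: lim (27 - 27*e^(-3*s))/(168*s), still 0/0.
After 4 applications of L'Hôpital's rule the quotient is (81*e^(-3*s))/(168); substituting s = 0 gives 27/56.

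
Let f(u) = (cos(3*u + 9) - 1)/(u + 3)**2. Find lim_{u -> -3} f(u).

Direct substitution gives 0/0.
Apply L'Hôpital: lim (-3*sin(3*u + 9))/(2*u + 6), still 0/0.
After 2 applications of L'Hôpital's rule the quotient is (-9*cos(3*u + 9))/(2); substituting u = -3 gives -9/2.

-9/2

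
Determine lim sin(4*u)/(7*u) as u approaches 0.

4/7

Substitution gives 0/0.
Write it as (4/7)·sin(4u)/(4u); since sin(θ)/θ → 1, the limit is 4/7.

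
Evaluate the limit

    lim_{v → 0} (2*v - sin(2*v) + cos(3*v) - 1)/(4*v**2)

Substitution gives 0/0; apply L'Hôpital's rule 2 times.
After differentiating numerator and denominator 2 times the quotient is (4*sin(2*v) - 9*cos(3*v))/(8); at v = 0 this is -9/8.

-9/8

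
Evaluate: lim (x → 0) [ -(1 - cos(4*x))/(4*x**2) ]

-2

Substitution gives 0/0.
Use (1 − cos u)/u² → 1/2 with u = 4x: the limit is 4²/(2·(-4)) = -2.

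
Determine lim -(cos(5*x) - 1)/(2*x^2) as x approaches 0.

25/4

Direct substitution gives 0/0.
Apply L'Hôpital: lim (-5*sin(5*x))/(-4*x), still 0/0.
After 2 applications of L'Hôpital's rule the quotient is (-25*cos(5*x))/(-4); substituting x = 0 gives 25/4.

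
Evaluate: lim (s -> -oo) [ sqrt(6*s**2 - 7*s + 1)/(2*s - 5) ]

-√(6)/2

For large |s|, √(6*s^2 - 7*s + 1) ≈ √6·|s| and the denominator ≈ 2s.
Since s → −∞, |s| = −s, giving −√6/(2) = -√(6)/2.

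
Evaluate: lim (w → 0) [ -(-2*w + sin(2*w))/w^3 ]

Direct substitution gives 0/0.
Apply L'Hôpital: lim (2*cos(2*w) - 2)/(-3*w^2), still 0/0.
Apply L'Hôpital: lim (-4*sin(2*w))/(-6*w), still 0/0.
After 3 applications of L'Hôpital's rule the quotient is (-8*cos(2*w))/(-6); substituting w = 0 gives 4/3.

4/3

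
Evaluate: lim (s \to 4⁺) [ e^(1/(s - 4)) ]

As s → 4⁺, 1/(s - 4) → +∞, so e^(1/(s - 4)) → ∞.

∞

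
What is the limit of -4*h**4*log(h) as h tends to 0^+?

This is a 0·(−∞) form. Rewrite as -4·ln(h) / h^(−4) and apply L'Hôpital:
the derivative quotient is -4·(1/h) / (−4·h^(−5)) = (4/4)·h^4 → 0.

0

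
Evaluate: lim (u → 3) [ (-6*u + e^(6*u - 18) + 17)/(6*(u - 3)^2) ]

3

Direct substitution gives 0/0.
Apply L'Hôpital: lim (6*e^(6*u - 18) - 6)/(12*u - 36), still 0/0.
After 2 applications of L'Hôpital's rule the quotient is (36*e^(6*u - 18))/(12); substituting u = 3 gives 3.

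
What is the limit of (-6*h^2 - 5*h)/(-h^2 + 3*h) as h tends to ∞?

6

Numerator and denominator both have degree 2.
Dividing every term by h^2, all lower-order terms vanish and the limit is the ratio of leading coefficients, -6/(-1) = 6.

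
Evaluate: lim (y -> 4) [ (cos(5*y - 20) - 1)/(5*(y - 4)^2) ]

-5/2

Direct substitution gives 0/0.
Apply L'Hôpital: lim (-5*sin(5*y - 20))/(10*y - 40), still 0/0.
After 2 applications of L'Hôpital's rule the quotient is (-25*cos(5*y - 20))/(10); substituting y = 4 gives -5/2.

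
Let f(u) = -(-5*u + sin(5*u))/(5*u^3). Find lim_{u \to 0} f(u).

Direct substitution gives 0/0.
Apply L'Hôpital: lim (5*cos(5*u) - 5)/(-15*u^2), still 0/0.
Apply L'Hôpital: lim (-25*sin(5*u))/(-30*u), still 0/0.
After 3 applications of L'Hôpital's rule the quotient is (-125*cos(5*u))/(-30); substituting u = 0 gives 25/6.

25/6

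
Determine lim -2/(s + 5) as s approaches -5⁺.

-∞

As s → -5⁺, (s + 5) → 0⁺, so (s + 5)^1 → 0⁺ and -2/(s + 5)^1 → -∞.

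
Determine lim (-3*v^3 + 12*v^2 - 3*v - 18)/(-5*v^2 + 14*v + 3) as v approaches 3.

3/4

Since v = 3 makes numerator and denominator zero, (v - 3) divides both.
Cancelling it gives (-3*v^2 + 3*v + 6)/(-5*v - 1); now plug in v = 3 to get 3/4.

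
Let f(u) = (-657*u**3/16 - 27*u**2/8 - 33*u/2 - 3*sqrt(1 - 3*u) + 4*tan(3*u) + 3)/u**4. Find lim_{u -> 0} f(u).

Substitution gives 0/0; apply L'Hôpital's rule 4 times.
After differentiating numerator and denominator 4 times the quotient is (7776*tan(3*u)^3/cos(3*u)^2 + 5184*tan(3*u)/cos(3*u)^2 + 3645/(16*(1 - 3*u)^(7/2)))/(24); at u = 0 this is 1215/128.

1215/128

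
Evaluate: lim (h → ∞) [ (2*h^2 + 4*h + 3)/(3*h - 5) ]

∞

The numerator has higher degree (2 > 1); the quotient behaves like (2/(3))·h^1 for large |h|.
As h → +∞ this diverges to ∞.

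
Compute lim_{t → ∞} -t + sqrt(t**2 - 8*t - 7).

-4

An ∞ − ∞ form. Rationalising with the conjugate, the difference becomes (-8t - 7) / (√(t^2 - 8*t - 7) + t).
For large t the denominator behaves like 2·t, so the quotient tends to -8/2 = -4.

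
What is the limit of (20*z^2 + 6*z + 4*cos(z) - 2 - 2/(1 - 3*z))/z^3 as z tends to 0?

-54

Substitution gives 0/0 (the numerator vanishes to order 3).
Expand each term to order z^3: the coefficient of z^3 in -2·1/(1 - 3z) is -54 and in 4·cos(z) is 0.
Lower-order terms cancel with the polynomial part, so the numerator is (-54)·z^3 + o(z^3), and the limit is (-54)/(1) = -54.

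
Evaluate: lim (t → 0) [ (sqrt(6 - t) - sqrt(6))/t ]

A 0/0 form; rationalise with √(6 - t) + √6. This collapses the numerator to -t, leaving -1/(√(6 - t) + √6) → -1/(2√6) = -√(6)/12.

-√(6)/12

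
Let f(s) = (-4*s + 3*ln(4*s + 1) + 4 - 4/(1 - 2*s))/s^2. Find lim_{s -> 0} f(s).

Substitution gives 0/0; apply L'Hôpital's rule 2 times.
After differentiating numerator and denominator 2 times the quotient is (-48/(4*s + 1)^2 + 32/(2*s - 1)^3)/(2); at s = 0 this is -40.

-40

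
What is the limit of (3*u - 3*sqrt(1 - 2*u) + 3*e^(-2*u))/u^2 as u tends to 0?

Substitution gives 0/0; apply L'Hôpital's rule 2 times.
After differentiating numerator and denominator 2 times the quotient is (12*e^(-2*u) + 3/(1 - 2*u)^(3/2))/(2); at u = 0 this is 15/2.

15/2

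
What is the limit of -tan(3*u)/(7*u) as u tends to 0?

-3/7

Substitution gives 0/0.
Since tan(θ)/θ → 1 as θ → 0, tan(3u)/(3u) → 1 and the limit is 3/(-7) = -3/7.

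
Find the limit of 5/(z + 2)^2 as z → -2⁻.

∞

As z → -2⁻, (z + 2) → 0⁻, so (z + 2)^2 → 0⁺ and 5/(z + 2)^2 → ∞.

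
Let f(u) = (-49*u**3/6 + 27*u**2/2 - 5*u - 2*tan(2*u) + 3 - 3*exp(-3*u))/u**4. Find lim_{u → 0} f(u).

-81/8

Substitution gives 0/0; apply L'Hôpital's rule 4 times.
After differentiating numerator and denominator 4 times the quotient is (-256*tan(2*u)^3/cos(2*u)^2 - 512*tan(2*u)/cos(2*u)^4 - 243*e^(-3*u))/(24); at u = 0 this is -81/8.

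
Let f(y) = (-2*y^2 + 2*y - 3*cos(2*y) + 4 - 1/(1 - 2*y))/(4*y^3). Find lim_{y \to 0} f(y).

-2

Substitution gives 0/0 (the numerator vanishes to order 3).
Expand each term to order y^3: the coefficient of y^3 in -3·cos(2y) is 0 and in −1/(1 - 2y) is -8.
Lower-order terms cancel with the polynomial part, so the numerator is (-8)·y^3 + o(y^3), and the limit is (-8)/(4) = -2.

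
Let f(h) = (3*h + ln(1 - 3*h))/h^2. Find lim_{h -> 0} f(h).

Direct substitution gives 0/0.
Apply L'Hôpital: lim (3 - 3/(1 - 3*h))/(2*h), still 0/0.
After 2 applications of L'Hôpital's rule the quotient is (-9/(1 - 3*h)^2)/(2); substituting h = 0 gives -9/2.

-9/2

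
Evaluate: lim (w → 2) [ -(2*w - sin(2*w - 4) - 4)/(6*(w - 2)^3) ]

Direct substitution gives 0/0.
Apply L'Hôpital: lim (2 - 2*cos(2*w - 4))/(-18*(w - 2)^2), still 0/0.
Apply L'Hôpital: lim (4*sin(2*w - 4))/(72 - 36*w), still 0/0.
After 3 applications of L'Hôpital's rule the quotient is (8*cos(2*w - 4))/(-36); substituting w = 2 gives -2/9.

-2/9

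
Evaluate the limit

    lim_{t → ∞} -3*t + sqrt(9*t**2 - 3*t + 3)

-1/2

This has the form ∞ − ∞. Multiply and divide by the conjugate √(9*t^2 - 3*t + 3) + 3t.
That gives (-3t + 3) / (√(9*t^2 - 3*t + 3) + 3t).
Divide numerator and denominator by t: the limit is -3/(2·3) = -1/2.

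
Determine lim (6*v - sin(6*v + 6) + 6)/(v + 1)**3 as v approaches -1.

36

Direct substitution gives 0/0.
Apply L'Hôpital: lim (6 - 6*cos(6*v + 6))/(3*(v + 1)^2), still 0/0.
Apply L'Hôpital: lim (36*sin(6*v + 6))/(6*v + 6), still 0/0.
After 3 applications of L'Hôpital's rule the quotient is (216*cos(6*v + 6))/(6); substituting v = -1 gives 36.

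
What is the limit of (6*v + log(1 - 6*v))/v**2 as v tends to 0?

-18

Direct substitution gives 0/0.
Apply L'Hôpital: lim (6 - 6/(1 - 6*v))/(2*v), still 0/0.
After 2 applications of L'Hôpital's rule the quotient is (-36/(1 - 6*v)^2)/(2); substituting v = 0 gives -18.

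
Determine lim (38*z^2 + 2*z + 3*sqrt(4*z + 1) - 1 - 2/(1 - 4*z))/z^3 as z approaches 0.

-116

Substitution gives 0/0; apply L'Hôpital's rule 3 times.
After differentiating numerator and denominator 3 times the quotient is (72/(4*z + 1)^(5/2) - 768/(4*z - 1)^4)/(6); at z = 0 this is -116.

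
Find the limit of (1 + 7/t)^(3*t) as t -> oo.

The base → 1 and the exponent → ∞: a 1^∞ form.
Take logarithms: (3t)·ln(1 + 7/t). Since ln(1+u) ~ u for small u, this behaves like (3t)·(7/t) → 21.
So the limit is e^(21).

e^(21)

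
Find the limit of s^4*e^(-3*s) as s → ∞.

0

Write as s^4/e^{3s}, an ∞/∞ form.
Exponential growth dominates any polynomial, so repeated L'Hôpital (or the standard result) gives 0.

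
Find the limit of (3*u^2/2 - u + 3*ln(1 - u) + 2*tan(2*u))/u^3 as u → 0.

13/3

Substitution gives 0/0; apply L'Hôpital's rule 3 times.
After differentiating numerator and denominator 3 times the quotient is (2*(16*(u - 1)^3*(3*tan(2*u)^2 + 1)/cos(2*u)^2 + 3)/(u - 1)^3)/(6); at u = 0 this is 13/3.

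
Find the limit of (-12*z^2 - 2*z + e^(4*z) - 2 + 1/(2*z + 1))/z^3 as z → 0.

Substitution gives 0/0 (the numerator vanishes to order 3).
Expand each term to order z^3: the coefficient of z^3 in e^(4z) is 32/3 and in 1/(1 + 2z) is -8.
Lower-order terms cancel with the polynomial part, so the numerator is (8/3)·z^3 + o(z^3), and the limit is (8/3)/(1) = 8/3.

8/3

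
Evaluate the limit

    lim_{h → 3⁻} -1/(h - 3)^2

As h → 3⁻, (h - 3) → 0⁻, so (h - 3)^2 → 0⁺ and -1/(h - 3)^2 → -∞.

-∞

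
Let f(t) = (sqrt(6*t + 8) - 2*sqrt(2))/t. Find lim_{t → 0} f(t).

Substitution gives 0/0. Multiply numerator and denominator by the conjugate √(8 + 6t) + √8.
The numerator becomes (8 + 6t) − 8 = 6t, so the expression simplifies to 6/(√(8 + 6t) + √8).
Letting t → 0 gives 6/(2√8) = 3*√(2)/4.

3*√(2)/4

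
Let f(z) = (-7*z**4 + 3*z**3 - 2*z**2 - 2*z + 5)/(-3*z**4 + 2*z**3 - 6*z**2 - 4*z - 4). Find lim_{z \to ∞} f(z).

7/3

Numerator and denominator both have degree 4.
Dividing every term by z^4, all lower-order terms vanish and the limit is the ratio of leading coefficients, -7/(-3) = 7/3.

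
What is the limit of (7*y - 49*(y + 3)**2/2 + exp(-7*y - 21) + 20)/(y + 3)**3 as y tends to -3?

Direct substitution gives 0/0.
Apply L'Hôpital: lim (-49*y - 7*e^(-7*y - 21) - 140)/(3*(y + 3)^2), still 0/0.
Apply L'Hôpital: lim (49*e^(-7*y - 21) - 49)/(6*y + 18), still 0/0.
After 3 applications of L'Hôpital's rule the quotient is (-343*e^(-7*y - 21))/(6); substituting y = -3 gives -343/6.

-343/6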